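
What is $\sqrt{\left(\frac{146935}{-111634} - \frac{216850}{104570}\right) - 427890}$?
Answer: $\frac{i \sqrt{583099630774289105368890}}{1167356738} \approx 654.14 i$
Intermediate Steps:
$\sqrt{\left(\frac{146935}{-111634} - \frac{216850}{104570}\right) - 427890} = \sqrt{\left(146935 \left(- \frac{1}{111634}\right) - \frac{21685}{10457}\right) - 427890} = \sqrt{\left(- \frac{146935}{111634} - \frac{21685}{10457}\right) - 427890} = \sqrt{- \frac{3957282585}{1167356738} - 427890} = \sqrt{- \frac{499504231905405}{1167356738}} = \frac{i \sqrt{583099630774289105368890}}{1167356738}$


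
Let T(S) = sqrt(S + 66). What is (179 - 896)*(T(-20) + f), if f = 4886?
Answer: -3503262 - 717*sqrt(46) ≈ -3.5081e+6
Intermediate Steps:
T(S) = sqrt(66 + S)
(179 - 896)*(T(-20) + f) = (179 - 896)*(sqrt(66 - 20) + 4886) = -717*(sqrt(46) + 4886) = -717*(4886 + sqrt(46)) = -3503262 - 717*sqrt(46)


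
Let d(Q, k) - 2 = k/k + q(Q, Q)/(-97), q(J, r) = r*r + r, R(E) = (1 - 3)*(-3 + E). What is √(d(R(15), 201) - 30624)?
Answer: I*√288166533/97 ≈ 175.0*I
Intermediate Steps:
R(E) = 6 - 2*E (R(E) = -2*(-3 + E) = 6 - 2*E)
q(J, r) = r + r² (q(J, r) = r² + r = r + r²)
d(Q, k) = 3 - Q*(1 + Q)/97 (d(Q, k) = 2 + (k/k + (Q*(1 + Q))/(-97)) = 2 + (1 + (Q*(1 + Q))*(-1/97)) = 2 + (1 - Q*(1 + Q)/97) = 3 - Q*(1 + Q)/97)
√(d(R(15), 201) - 30624) = √((3 - (6 - 2*15)*(1 + (6 - 2*15))/97) - 30624) = √((3 - (6 - 30)*(1 + (6 - 30))/97) - 30624) = √((3 - 1/97*(-24)*(1 - 24)) - 30624) = √((3 - 1/97*(-24)*(-23)) - 30624) = √((3 - 552/97) - 30624) = √(-261/97 - 30624) = √(-2970789/97) = I*√288166533/97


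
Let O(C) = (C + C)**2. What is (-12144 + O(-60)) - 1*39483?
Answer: -37227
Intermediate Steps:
O(C) = 4*C**2 (O(C) = (2*C)**2 = 4*C**2)
(-12144 + O(-60)) - 1*39483 = (-12144 + 4*(-60)**2) - 1*39483 = (-12144 + 4*3600) - 39483 = (-12144 + 14400) - 39483 = 2256 - 39483 = -37227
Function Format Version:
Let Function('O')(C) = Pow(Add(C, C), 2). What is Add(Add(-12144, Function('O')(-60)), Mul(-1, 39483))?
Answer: -37227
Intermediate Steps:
Function('O')(C) = Mul(4, Pow(C, 2)) (Function('O')(C) = Pow(Mul(2, C), 2) = Mul(4, Pow(C, 2)))
Add(Add(-12144, Function('O')(-60)), Mul(-1, 39483)) = Add(Add(-12144, Mul(4, Pow(-60, 2))), Mul(-1, 39483)) = Add(Add(-12144, Mul(4, 3600)), -39483) = Add(Add(-12144, 14400), -39483) = Add(2256, -39483) = -37227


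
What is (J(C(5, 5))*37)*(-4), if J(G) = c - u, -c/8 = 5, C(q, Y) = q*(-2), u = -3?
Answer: 5476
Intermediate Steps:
C(q, Y) = -2*q
c = -40 (c = -8*5 = -40)
J(G) = -37 (J(G) = -40 - 1*(-3) = -40 + 3 = -37)
(J(C(5, 5))*37)*(-4) = -37*37*(-4) = -1369*(-4) = 5476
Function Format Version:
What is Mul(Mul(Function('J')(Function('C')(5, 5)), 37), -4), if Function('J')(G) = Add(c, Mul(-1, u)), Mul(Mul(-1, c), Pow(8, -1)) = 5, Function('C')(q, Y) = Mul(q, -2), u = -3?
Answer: 5476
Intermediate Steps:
Function('C')(q, Y) = Mul(-2, q)
c = -40 (c = Mul(-8, 5) = -40)
Function('J')(G) = -37 (Function('J')(G) = Add(-40, Mul(-1, -3)) = Add(-40, 3) = -37)
Mul(Mul(Function('J')(Function('C')(5, 5)), 37), -4) = Mul(Mul(-37, 37), -4) = Mul(-1369, -4) = 5476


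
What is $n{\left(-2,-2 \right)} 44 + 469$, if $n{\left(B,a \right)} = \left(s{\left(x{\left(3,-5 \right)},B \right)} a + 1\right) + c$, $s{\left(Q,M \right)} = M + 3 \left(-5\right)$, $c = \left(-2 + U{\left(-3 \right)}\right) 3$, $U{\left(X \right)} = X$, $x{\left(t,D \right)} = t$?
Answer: $1349$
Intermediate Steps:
$c = -15$ ($c = \left(-2 - 3\right) 3 = \left(-5\right) 3 = -15$)
$s{\left(Q,M \right)} = -15 + M$ ($s{\left(Q,M \right)} = M - 15 = -15 + M$)
$n{\left(B,a \right)} = -14 + a \left(-15 + B\right)$ ($n{\left(B,a \right)} = \left(\left(-15 + B\right) a + 1\right) - 15 = \left(a \left(-15 + B\right) + 1\right) - 15 = \left(1 + a \left(-15 + B\right)\right) - 15 = -14 + a \left(-15 + B\right)$)
$n{\left(-2,-2 \right)} 44 + 469 = \left(-14 - 2 \left(-15 - 2\right)\right) 44 + 469 = \left(-14 - -34\right) 44 + 469 = \left(-14 + 34\right) 44 + 469 = 20 \cdot 44 + 469 = 880 + 469 = 1349$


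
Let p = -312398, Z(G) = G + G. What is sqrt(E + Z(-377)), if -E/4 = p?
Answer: sqrt(1248838) ≈ 1117.5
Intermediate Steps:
Z(G) = 2*G
E = 1249592 (E = -4*(-312398) = 1249592)
sqrt(E + Z(-377)) = sqrt(1249592 + 2*(-377)) = sqrt(1249592 - 754) = sqrt(1248838)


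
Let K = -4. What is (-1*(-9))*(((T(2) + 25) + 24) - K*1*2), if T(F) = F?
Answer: 531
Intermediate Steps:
(-1*(-9))*(((T(2) + 25) + 24) - K*1*2) = (-1*(-9))*(((2 + 25) + 24) - (-4*1)*2) = 9*((27 + 24) - (-4)*2) = 9*(51 - 1*(-8)) = 9*(51 + 8) = 9*59 = 531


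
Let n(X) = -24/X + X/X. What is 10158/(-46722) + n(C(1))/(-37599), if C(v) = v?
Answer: -63476006/292783413 ≈ -0.21680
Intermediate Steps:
n(X) = 1 - 24/X (n(X) = -24/X + 1 = 1 - 24/X)
10158/(-46722) + n(C(1))/(-37599) = 10158/(-46722) + ((-24 + 1)/1)/(-37599) = 10158*(-1/46722) + (1*(-23))*(-1/37599) = -1693/7787 - 23*(-1/37599) = -1693/7787 + 23/37599 = -63476006/292783413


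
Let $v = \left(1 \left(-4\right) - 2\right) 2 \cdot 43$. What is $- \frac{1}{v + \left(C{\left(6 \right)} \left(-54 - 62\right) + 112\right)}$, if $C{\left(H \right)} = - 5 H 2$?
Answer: $- \frac{1}{6556} \approx -0.00015253$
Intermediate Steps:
$C{\left(H \right)} = - 10 H$
$v = -516$ ($v = \left(-4 - 2\right) 2 \cdot 43 = \left(-6\right) 2 \cdot 43 = \left(-12\right) 43 = -516$)
$- \frac{1}{v + \left(C{\left(6 \right)} \left(-54 - 62\right) + 112\right)} = - \frac{1}{-516 + \left(\left(-10\right) 6 \left(-54 - 62\right) + 112\right)} = - \frac{1}{-516 - \left(-112 + 60 \left(-54 - 62\right)\right)} = - \frac{1}{-516 + \left(\left(-60\right) \left(-116\right) + 112\right)} = - \frac{1}{-516 + \left(6960 + 112\right)} = - \frac{1}{-516 + 7072} = - \frac{1}{6556}$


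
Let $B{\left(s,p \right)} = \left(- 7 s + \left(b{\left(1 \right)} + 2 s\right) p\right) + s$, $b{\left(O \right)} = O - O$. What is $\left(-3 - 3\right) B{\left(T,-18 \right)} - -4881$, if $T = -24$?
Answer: $-1167$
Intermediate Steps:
$b{\left(O \right)} = 0$
$B{\left(s,p \right)} = - 6 s + 2 p s$ ($B{\left(s,p \right)} = \left(- 7 s + \left(0 + 2 s\right) p\right) + s = \left(- 7 s + 2 s p\right) + s = \left(- 7 s + 2 p s\right) + s = - 6 s + 2 p s$)
$\left(-3 - 3\right) B{\left(T,-18 \right)} - -4881 = \left(-3 - 3\right) 2 \left(-24\right) \left(-3 - 18\right) - -4881 = - 6 \cdot 2 \left(-24\right) \left(-21\right) + 4881 = \left(-6\right) 1008 + 4881 = -6048 + 4881 = -1167$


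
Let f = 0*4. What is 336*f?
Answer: 0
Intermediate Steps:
f = 0
336*f = 336*0 = 0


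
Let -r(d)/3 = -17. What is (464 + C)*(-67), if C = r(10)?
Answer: -34505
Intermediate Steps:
r(d) = 51 (r(d) = -3*(-17) = 51)
C = 51
(464 + C)*(-67) = (464 + 51)*(-67) = 515*(-67) = -34505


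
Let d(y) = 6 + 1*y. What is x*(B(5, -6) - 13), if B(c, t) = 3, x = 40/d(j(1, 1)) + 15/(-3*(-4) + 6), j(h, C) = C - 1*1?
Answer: -75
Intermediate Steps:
j(h, C) = -1 + C (j(h, C) = C - 1 = -1 + C)
d(y) = 6 + y
x = 15/2 (x = 40/(6 + (-1 + 1)) + 15/(-3*(-4) + 6) = 40/(6 + 0) + 15/(12 + 6) = 40/6 + 15/18 = 40*(⅙) + 15*(1/18) = 20/3 + ⅚ = 15/2 ≈ 7.5000)
x*(B(5, -6) - 13) = 15*(3 - 13)/2 = (15/2)*(-10) = -75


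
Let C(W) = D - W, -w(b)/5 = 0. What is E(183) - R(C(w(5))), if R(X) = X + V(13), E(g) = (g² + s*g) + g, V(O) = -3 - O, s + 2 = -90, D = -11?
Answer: 16863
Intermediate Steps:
s = -92 (s = -2 - 90 = -92)
w(b) = 0 (w(b) = -5*0 = 0)
C(W) = -11 - W
E(g) = g² - 91*g (E(g) = (g² - 92*g) + g = g² - 91*g)
R(X) = -16 + X (R(X) = X + (-3 - 1*13) = X + (-3 - 13) = X - 16 = -16 + X)
E(183) - R(C(w(5))) = 183*(-91 + 183) - (-16 + (-11 - 1*0)) = 183*92 - (-16 + (-11 + 0)) = 16836 - (-16 - 11) = 16836 - 1*(-27) = 16836 + 27 = 16863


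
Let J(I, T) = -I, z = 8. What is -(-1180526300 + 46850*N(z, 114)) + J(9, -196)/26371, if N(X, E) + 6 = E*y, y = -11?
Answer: 32688365558291/26371 ≈ 1.2396e+9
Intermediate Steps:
N(X, E) = -6 - 11*E (N(X, E) = -6 + E*(-11) = -6 - 11*E)
-(-1180526300 + 46850*N(z, 114)) + J(9, -196)/26371 = -(-1180807400 - 58749900) - 1*9/26371 = -46850/(1/(-25198 + (-6 - 1254))) - 9*1/26371 = -46850/(1/(-25198 - 1260)) - 9/26371 = -46850/(1/(-26458)) - 9/26371 = -46850/(-1/26458) - 9/26371 = -46850*(-26458) - 9/26371 = 1239557300 - 9/26371 = 32688365558291/26371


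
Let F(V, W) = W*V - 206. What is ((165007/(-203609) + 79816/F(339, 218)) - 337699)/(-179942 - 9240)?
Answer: 90486186237569/50691211714808 ≈ 1.7850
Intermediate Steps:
F(V, W) = -206 + V*W (F(V, W) = V*W - 206 = -206 + V*W)
((165007/(-203609) + 79816/F(339, 218)) - 337699)/(-179942 - 9240) = ((165007/(-203609) + 79816/(-206 + 339*218)) - 337699)/(-179942 - 9240) = ((165007*(-1/203609) + 79816/(-206 + 73902)) - 337699)/(-189182) = ((-165007/203609 + 79816/73696) - 337699)*(-1/189182) = ((-165007/203609 + 79816*(1/73696)) - 337699)*(-1/189182) = ((-165007/203609 + 9977/9212) - 337699)*(-1/189182) = (73051787/267949444 - 337699)*(-1/189182) = -90486186237569/267949444*(-1/189182) = 90486186237569/50691211714808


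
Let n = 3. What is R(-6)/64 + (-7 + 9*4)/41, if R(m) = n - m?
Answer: 2225/2624 ≈ 0.84794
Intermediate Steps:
R(m) = 3 - m
R(-6)/64 + (-7 + 9*4)/41 = (3 - 1*(-6))/64 + (-7 + 9*4)/41 = (3 + 6)*(1/64) + (-7 + 36)*(1/41) = 9*(1/64) + 29*(1/41) = 9/64 + 29/41 = 2225/2624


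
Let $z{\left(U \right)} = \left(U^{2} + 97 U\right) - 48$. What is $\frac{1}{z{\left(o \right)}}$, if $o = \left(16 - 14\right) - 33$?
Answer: $- \frac{1}{2094} \approx -0.00047755$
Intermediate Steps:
$o = -31$ ($o = 2 - 33 = -31$)
$z{\left(U \right)} = -48 + U^{2} + 97 U$
$\frac{1}{z{\left(o \right)}} = \frac{1}{-48 + \left(-31\right)^{2} + 97 \left(-31\right)} = \frac{1}{-48 + 961 - 3007} = \frac{1}{-2094} = - \frac{1}{2094}$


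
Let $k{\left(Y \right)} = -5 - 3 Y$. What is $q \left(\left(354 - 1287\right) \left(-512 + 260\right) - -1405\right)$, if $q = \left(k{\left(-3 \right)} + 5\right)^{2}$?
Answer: $19158201$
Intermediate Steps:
$q = 81$ ($q = \left(\left(-5 - -9\right) + 5\right)^{2} = \left(\left(-5 + 9\right) + 5\right)^{2} = \left(4 + 5\right)^{2} = 9^{2} = 81$)
$q \left(\left(354 - 1287\right) \left(-512 + 260\right) - -1405\right) = 81 \left(\left(354 - 1287\right) \left(-512 + 260\right) - -1405\right) = 81 \left(\left(-933\right) \left(-252\right) + 1405\right) = 81 \left(235116 + 1405\right) = 81 \cdot 236521 = 19158201$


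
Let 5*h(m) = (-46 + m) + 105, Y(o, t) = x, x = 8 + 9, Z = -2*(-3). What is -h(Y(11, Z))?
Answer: -76/5 ≈ -15.200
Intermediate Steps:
Z = 6
x = 17
Y(o, t) = 17
h(m) = 59/5 + m/5 (h(m) = ((-46 + m) + 105)/5 = (59 + m)/5 = 59/5 + m/5)
-h(Y(11, Z)) = -(59/5 + (⅕)*17) = -(59/5 + 17/5) = -1*76/5 = -76/5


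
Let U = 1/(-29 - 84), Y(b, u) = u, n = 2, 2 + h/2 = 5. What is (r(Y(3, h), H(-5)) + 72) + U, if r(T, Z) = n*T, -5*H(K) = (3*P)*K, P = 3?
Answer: 9491/113 ≈ 83.991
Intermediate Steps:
h = 6 (h = -4 + 2*5 = -4 + 10 = 6)
H(K) = -9*K/5 (H(K) = -3*3*K/5 = -9*K/5)
r(T, Z) = 2*T
U = -1/113 (U = 1/(-113) = -1/113 ≈ -0.0088496)
(r(Y(3, h), H(-5)) + 72) + U = (2*6 + 72) - 1/113 = (12 + 72) - 1/113 = 84 - 1/113 = 9491/113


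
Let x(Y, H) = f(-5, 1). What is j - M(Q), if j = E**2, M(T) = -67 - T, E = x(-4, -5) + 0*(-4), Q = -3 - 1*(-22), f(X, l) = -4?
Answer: 102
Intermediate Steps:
x(Y, H) = -4
Q = 19 (Q = -3 + 22 = 19)
E = -4 (E = -4 + 0*(-4) = -4 + 0 = -4)
j = 16 (j = (-4)**2 = 16)
j - M(Q) = 16 - (-67 - 1*19) = 16 - (-67 - 19) = 16 - 1*(-86) = 16 + 86 = 102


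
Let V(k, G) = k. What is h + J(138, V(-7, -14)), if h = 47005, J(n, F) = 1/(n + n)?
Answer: 12973381/276 ≈ 47005.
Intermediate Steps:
J(n, F) = 1/(2*n)
h + J(138, V(-7, -14)) = 47005 + (½)/138 = 47005 + (½)*(1/138) = 47005 + 1/276 = 12973381/276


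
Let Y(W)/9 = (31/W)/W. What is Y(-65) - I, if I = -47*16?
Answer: 3177479/4225 ≈ 752.07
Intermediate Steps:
I = -752
Y(W) = 279/W² (Y(W) = 9*((31/W)/W) = 9*(31/W²) = 279/W²)
Y(-65) - I = 279/(-65)² - 1*(-752) = 279*(1/4225) + 752 = 279/4225 + 752 = 3177479/4225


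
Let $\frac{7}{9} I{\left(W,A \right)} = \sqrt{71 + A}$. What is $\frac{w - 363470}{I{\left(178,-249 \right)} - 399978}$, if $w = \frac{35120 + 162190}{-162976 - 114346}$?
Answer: $\frac{554304282390075}{609979048283557} + \frac{32072226025 i \sqrt{178}}{10979622869104026} \approx 0.90873 + 3.8972 \cdot 10^{-5} i$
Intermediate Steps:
$I{\left(W,A \right)} = \frac{9 \sqrt{71 + A}}{7}$
$w = - \frac{98655}{138661}$ ($w = \frac{197310}{-277322} = 197310 \left(- \frac{1}{277322}\right) = - \frac{98655}{138661} \approx -0.71148$)
$\frac{w - 363470}{I{\left(178,-249 \right)} - 399978} = \frac{- \frac{98655}{138661} - 363470}{\frac{9 \sqrt{71 - 249}}{7} - 399978} = - \frac{50399212325}{138661 \left(\frac{9 \sqrt{-178}}{7} - 399978\right)} = - \frac{50399212325}{138661 \left(\frac{9 i \sqrt{178}}{7} - 399978\right)} = - \frac{50399212325}{138661 \left(-399978 + \frac{9 i \sqrt{178}}{7}\right)}$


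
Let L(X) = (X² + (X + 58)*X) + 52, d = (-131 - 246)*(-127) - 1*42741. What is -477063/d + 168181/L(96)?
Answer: -108267401/1261012 ≈ -85.858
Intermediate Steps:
d = 5138 (d = -377*(-127) - 42741 = 47879 - 42741 = 5138)
L(X) = 52 + X² + X*(58 + X) (L(X) = (X² + (58 + X)*X) + 52 = (X² + X*(58 + X)) + 52 = 52 + X² + X*(58 + X))
-477063/d + 168181/L(96) = -477063/5138 + 168181/(52 + 2*96² + 58*96) = -477063*1/5138 + 168181/(52 + 2*9216 + 5568) = -477063/5138 + 168181/(52 + 18432 + 5568) = -477063/5138 + 168181/24052 = -108267401/1261012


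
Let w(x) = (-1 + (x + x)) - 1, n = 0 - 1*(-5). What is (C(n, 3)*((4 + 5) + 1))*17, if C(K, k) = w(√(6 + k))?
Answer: 680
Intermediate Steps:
n = 5 (n = 0 + 5 = 5)
w(x) = -2 + 2*x (w(x) = (-1 + 2*x) - 1 = -2 + 2*x)
C(K, k) = -2 + 2*√(6 + k)
(C(n, 3)*((4 + 5) + 1))*17 = ((-2 + 2*√(6 + 3))*((4 + 5) + 1))*17 = ((-2 + 2*√9)*(9 + 1))*17 = ((-2 + 2*3)*10)*17 = ((-2 + 6)*10)*17 = (4*10)*17 = 40*17 = 680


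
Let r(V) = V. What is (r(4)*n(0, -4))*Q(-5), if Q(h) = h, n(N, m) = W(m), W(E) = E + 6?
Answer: -40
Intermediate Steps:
W(E) = 6 + E
n(N, m) = 6 + m
(r(4)*n(0, -4))*Q(-5) = (4*(6 - 4))*(-5) = (4*2)*(-5) = 8*(-5) = -40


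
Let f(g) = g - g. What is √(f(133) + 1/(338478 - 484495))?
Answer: I*√146017/146017 ≈ 0.002617*I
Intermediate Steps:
f(g) = 0
√(f(133) + 1/(338478 - 484495)) = √(0 + 1/(338478 - 484495)) = √(0 + 1/(-146017)) = √(0 - 1/146017) = √(-1/146017) = I*√146017/146017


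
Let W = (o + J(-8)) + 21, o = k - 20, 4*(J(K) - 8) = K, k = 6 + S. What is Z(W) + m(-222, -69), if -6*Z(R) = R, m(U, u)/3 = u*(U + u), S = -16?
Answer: 120475/2 ≈ 60238.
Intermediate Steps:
k = -10 (k = 6 - 16 = -10)
J(K) = 8 + K/4
o = -30 (o = -10 - 20 = -30)
m(U, u) = 3*u*(U + u) (m(U, u) = 3*(u*(U + u)) = 3*u*(U + u))
W = -3 (W = (-30 + (8 + (¼)*(-8))) + 21 = (-30 + (8 - 2)) + 21 = (-30 + 6) + 21 = -24 + 21 = -3)
Z(R) = -R/6
Z(W) + m(-222, -69) = -⅙*(-3) + 3*(-69)*(-222 - 69) = ½ + 3*(-69)*(-291) = ½ + 60237 = 120475/2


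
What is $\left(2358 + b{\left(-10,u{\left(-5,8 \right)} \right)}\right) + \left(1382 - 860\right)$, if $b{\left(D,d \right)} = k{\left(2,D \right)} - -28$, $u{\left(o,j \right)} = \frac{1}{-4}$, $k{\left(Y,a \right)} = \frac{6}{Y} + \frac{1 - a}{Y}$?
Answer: $\frac{5833}{2} \approx 2916.5$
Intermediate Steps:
$k{\left(Y,a \right)} = \frac{6}{Y} + \frac{1 - a}{Y}$
$u{\left(o,j \right)} = - \frac{1}{4}$
$b{\left(D,d \right)} = \frac{63}{2} - \frac{D}{2}$ ($b{\left(D,d \right)} = \frac{7 - D}{2} - -28 = \frac{7 - D}{2} + 28 = \left(\frac{7}{2} - \frac{D}{2}\right) + 28 = \frac{63}{2} - \frac{D}{2}$)
$\left(2358 + b{\left(-10,u{\left(-5,8 \right)} \right)}\right) + \left(1382 - 860\right) = \left(2358 + \left(\frac{63}{2} - -5\right)\right) + \left(1382 - 860\right) = \left(2358 + \left(\frac{63}{2} + 5\right)\right) + \left(1382 - 860\right) = \left(2358 + \frac{73}{2}\right) + 522 = \frac{4789}{2} + 522 = \frac{5833}{2}$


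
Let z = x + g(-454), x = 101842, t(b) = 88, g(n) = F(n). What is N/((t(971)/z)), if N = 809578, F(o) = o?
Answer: 932744253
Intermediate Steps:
g(n) = n
z = 101388 (z = 101842 - 454 = 101388)
N/((t(971)/z)) = 809578/((88/101388)) = 809578/((88*(1/101388))) = 809578/(22/25347) = 809578*(25347/22) = 932744253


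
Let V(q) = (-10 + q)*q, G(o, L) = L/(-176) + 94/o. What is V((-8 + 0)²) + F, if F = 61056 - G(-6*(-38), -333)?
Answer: 647161267/10032 ≈ 64510.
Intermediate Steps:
G(o, L) = 94/o - L/176 (G(o, L) = L*(-1/176) + 94/o = -L/176 + 94/o = 94/o - L/176)
V(q) = q*(-10 + q)
F = 612490675/10032 (F = 61056 - (94/((-6*(-38))) - 1/176*(-333)) = 61056 - (94/228 + 333/176) = 61056 - (94*(1/228) + 333/176) = 61056 - (47/114 + 333/176) = 61056 - 1*23117/10032 = 61056 - 23117/10032 = 612490675/10032 ≈ 61054.)
V((-8 + 0)²) + F = (-8 + 0)²*(-10 + (-8 + 0)²) + 612490675/10032 = (-8)²*(-10 + (-8)²) + 612490675/10032 = 64*(-10 + 64) + 612490675/10032 = 64*54 + 612490675/10032 = 3456 + 612490675/10032 = 647161267/10032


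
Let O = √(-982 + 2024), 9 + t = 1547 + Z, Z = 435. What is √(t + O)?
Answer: √(1973 + √1042) ≈ 44.780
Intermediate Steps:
t = 1973 (t = -9 + (1547 + 435) = -9 + 1982 = 1973)
O = √1042 ≈ 32.280
√(t + O) = √(1973 + √1042)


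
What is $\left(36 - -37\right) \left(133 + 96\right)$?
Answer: $16717$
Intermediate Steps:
$\left(36 - -37\right) \left(133 + 96\right) = \left(36 + 37\right) 229 = 73 \cdot 229 = 16717$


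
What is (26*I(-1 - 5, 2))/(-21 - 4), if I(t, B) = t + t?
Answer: 312/25 ≈ 12.480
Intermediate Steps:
I(t, B) = 2*t
(26*I(-1 - 5, 2))/(-21 - 4) = (26*(2*(-1 - 5)))/(-21 - 4) = (26*(2*(-6)))/(-25) = (26*(-12))*(-1/25) = -312*(-1/25) = 312/25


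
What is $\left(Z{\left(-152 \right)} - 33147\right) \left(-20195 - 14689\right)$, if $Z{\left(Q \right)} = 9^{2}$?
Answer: $1153474344$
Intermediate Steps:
$Z{\left(Q \right)} = 81$
$\left(Z{\left(-152 \right)} - 33147\right) \left(-20195 - 14689\right) = \left(81 - 33147\right) \left(-20195 - 14689\right) = \left(-33066\right) \left(-34884\right) = 1153474344$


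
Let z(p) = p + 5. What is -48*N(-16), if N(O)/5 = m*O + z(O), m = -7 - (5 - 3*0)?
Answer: -43440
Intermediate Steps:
z(p) = 5 + p
m = -12 (m = -7 - (5 + 0) = -7 - 1*5 = -7 - 5 = -12)
N(O) = 25 - 55*O (N(O) = 5*(-12*O + (5 + O)) = 5*(5 - 11*O) = 25 - 55*O)
-48*N(-16) = -48*(25 - 55*(-16)) = -48*(25 + 880) = -48*905 = -43440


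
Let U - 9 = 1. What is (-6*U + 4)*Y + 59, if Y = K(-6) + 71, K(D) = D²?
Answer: -5933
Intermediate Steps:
U = 10 (U = 9 + 1 = 10)
Y = 107 (Y = (-6)² + 71 = 36 + 71 = 107)
(-6*U + 4)*Y + 59 = (-6*10 + 4)*107 + 59 = (-60 + 4)*107 + 59 = -56*107 + 59 = -5992 + 59 = -5933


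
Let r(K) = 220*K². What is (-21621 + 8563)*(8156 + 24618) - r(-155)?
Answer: -433248392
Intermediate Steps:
(-21621 + 8563)*(8156 + 24618) - r(-155) = (-21621 + 8563)*(8156 + 24618) - 220*(-155)² = -13058*32774 - 220*24025 = -427962892 - 1*5285500 = -427962892 - 5285500 = -433248392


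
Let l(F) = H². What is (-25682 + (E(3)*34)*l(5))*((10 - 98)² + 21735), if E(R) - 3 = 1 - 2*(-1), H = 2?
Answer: -733024814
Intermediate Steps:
l(F) = 4 (l(F) = 2² = 4)
E(R) = 6 (E(R) = 3 + (1 - 2*(-1)) = 3 + (1 + 2) = 3 + 3 = 6)
(-25682 + (E(3)*34)*l(5))*((10 - 98)² + 21735) = (-25682 + (6*34)*4)*((10 - 98)² + 21735) = (-25682 + 204*4)*((-88)² + 21735) = (-25682 + 816)*(7744 + 21735) = -24866*29479 = -733024814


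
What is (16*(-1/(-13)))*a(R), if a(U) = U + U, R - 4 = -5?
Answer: -32/13 ≈ -2.4615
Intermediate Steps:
R = -1 (R = 4 - 5 = -1)
a(U) = 2*U
(16*(-1/(-13)))*a(R) = (16*(-1/(-13)))*(2*(-1)) = (16*(-1*(-1/13)))*(-2) = (16*(1/13))*(-2) = (16/13)*(-2) = -32/13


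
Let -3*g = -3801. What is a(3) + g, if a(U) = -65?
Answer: 1202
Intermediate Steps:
g = 1267 (g = -⅓*(-3801) = 1267)
a(3) + g = -65 + 1267 = 1202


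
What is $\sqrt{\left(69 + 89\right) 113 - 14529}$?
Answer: $5 \sqrt{133} \approx 57.663$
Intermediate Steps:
$\sqrt{\left(69 + 89\right) 113 - 14529} = \sqrt{158 \cdot 113 - 14529} = \sqrt{17854 - 14529} = \sqrt{3325} = 5 \sqrt{133}$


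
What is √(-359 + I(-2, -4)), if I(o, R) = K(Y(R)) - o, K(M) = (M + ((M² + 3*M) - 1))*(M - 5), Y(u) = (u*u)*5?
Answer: 12*√3497 ≈ 709.63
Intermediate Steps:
Y(u) = 5*u² (Y(u) = u²*5 = 5*u²)
K(M) = (-5 + M)*(-1 + M² + 4*M) (K(M) = (M + (-1 + M² + 3*M))*(-5 + M) = (-1 + M² + 4*M)*(-5 + M) = (-5 + M)*(-1 + M² + 4*M))
I(o, R) = 5 - o - 105*R² - 25*R⁴ + 125*R⁶ (I(o, R) = (5 + (5*R²)³ - (5*R²)² - 105*R²) - o = (5 + 125*R⁶ - 25*R⁴ - 105*R²) - o = (5 - 105*R² - 25*R⁴ + 125*R⁶) - o = 5 - o - 105*R² - 25*R⁴ + 125*R⁶)
√(-359 + I(-2, -4)) = √(-359 + (5 - 1*(-2) - 105*(-4)² - 25*(-4)⁴ + 125*(-4)⁶)) = √(-359 + (5 + 2 - 105*16 - 25*256 + 125*4096)) = √(-359 + (5 + 2 - 1680 - 6400 + 512000)) = √(-359 + 503927) = √503568 = 12*√3497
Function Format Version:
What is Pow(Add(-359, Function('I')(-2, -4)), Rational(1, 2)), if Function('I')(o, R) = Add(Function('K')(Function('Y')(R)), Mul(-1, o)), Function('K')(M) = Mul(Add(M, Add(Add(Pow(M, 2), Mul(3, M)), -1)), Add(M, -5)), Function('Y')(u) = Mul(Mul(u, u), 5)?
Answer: Mul(12, Pow(3497, Rational(1, 2))) ≈ 709.63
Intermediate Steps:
Function('Y')(u) = Mul(5, Pow(u, 2)) (Function('Y')(u) = Mul(Pow(u, 2), 5) = Mul(5, Pow(u, 2)))
Function('K')(M) = Mul(Add(-5, M), Add(-1, Pow(M, 2), Mul(4, M))) (Function('K')(M) = Mul(Add(M, Add(-1, Pow(M, 2), Mul(3, M))), Add(-5, M)) = Mul(Add(-1, Pow(M, 2), Mul(4, M)), Add(-5, M)) = Mul(Add(-5, M), Add(-1, Pow(M, 2), Mul(4, M))))
Function('I')(o, R) = Add(5, Mul(-1, o), Mul(-105, Pow(R, 2)), Mul(-25, Pow(R, 4)), Mul(125, Pow(R, 6))) (Function('I')(o, R) = Add(Add(5, Pow(Mul(5, Pow(R, 2)), 3), Mul(-1, Pow(Mul(5, Pow(R, 2)), 2)), Mul(-21, Mul(5, Pow(R, 2)))), Mul(-1, o)) = Add(Add(5, Mul(125, Pow(R, 6)), Mul(-1, Mul(25, Pow(R, 4))), Mul(-105, Pow(R, 2))), Mul(-1, o)) = Add(Add(5, Mul(125, Pow(R, 6)), Mul(-25, Pow(R, 4)), Mul(-105, Pow(R, 2))), Mul(-1, o)) = Add(Add(5, Mul(-105, Pow(R, 2)), Mul(-25, Pow(R, 4)), Mul(125, Pow(R, 6))), Mul(-1, o)) = Add(5, Mul(-1, o), Mul(-105, Pow(R, 2)), Mul(-25, Pow(R, 4)), Mul(125, Pow(R, 6))))
Pow(Add(-359, Function('I')(-2, -4)), Rational(1, 2)) = Pow(Add(-359, Add(5, Mul(-1, -2), Mul(-105, Pow(-4, 2)), Mul(-25, Pow(-4, 4)), Mul(125, Pow(-4, 6)))), Rational(1, 2)) = Pow(Add(-359, Add(5, 2, Mul(-105, 16), Mul(-25, 256), Mul(125, 4096))), Rational(1, 2)) = Pow(Add(-359, Add(5, 2, -1680, -6400, 512000)), Rational(1, 2)) = Pow(Add(-359, 503927), Rational(1, 2)) = Pow(503568, Rational(1, 2)) = Mul(12, Pow(3497, Rational(1, 2)))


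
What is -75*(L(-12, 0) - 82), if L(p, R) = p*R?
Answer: 6150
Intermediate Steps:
L(p, R) = R*p
-75*(L(-12, 0) - 82) = -75*(0*(-12) - 82) = -75*(0 - 82) = -75*(-82) = 6150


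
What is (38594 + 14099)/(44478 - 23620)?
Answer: 52693/20858 ≈ 2.5263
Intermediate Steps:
(38594 + 14099)/(44478 - 23620) = 52693/20858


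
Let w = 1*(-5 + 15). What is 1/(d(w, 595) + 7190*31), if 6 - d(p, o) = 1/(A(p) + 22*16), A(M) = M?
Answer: 362/80688351 ≈ 4.4864e-6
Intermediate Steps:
w = 10 (w = 1*10 = 10)
d(p, o) = 6 - 1/(352 + p) (d(p, o) = 6 - 1/(p + 22*16) = 6 - 1/(p + 352) = 6 - 1/(352 + p))
1/(d(w, 595) + 7190*31) = 1/((2111 + 6*10)/(352 + 10) + 7190*31) = 1/((2111 + 60)/362 + 222890) = 1/((1/362)*2171 + 222890) = 1/(2171/362 + 222890) = 1/(80688351/362) = 362/80688351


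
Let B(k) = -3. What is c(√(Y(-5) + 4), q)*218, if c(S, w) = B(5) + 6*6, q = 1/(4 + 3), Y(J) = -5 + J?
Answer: 7194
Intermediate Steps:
q = ⅐ (q = 1/7 = ⅐ ≈ 0.14286)
c(S, w) = 33 (c(S, w) = -3 + 6*6 = -3 + 36 = 33)
c(√(Y(-5) + 4), q)*218 = 33*218 = 7194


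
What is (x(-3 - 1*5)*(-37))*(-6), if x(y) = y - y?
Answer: 0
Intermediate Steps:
x(y) = 0
(x(-3 - 1*5)*(-37))*(-6) = (0*(-37))*(-6) = 0*(-6) = 0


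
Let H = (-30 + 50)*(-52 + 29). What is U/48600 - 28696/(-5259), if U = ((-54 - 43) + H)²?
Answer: 1008741697/85195800 ≈ 11.840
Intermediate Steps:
H = -460 (H = 20*(-23) = -460)
U = 310249 (U = ((-54 - 43) - 460)² = (-97 - 460)² = (-557)² = 310249)
U/48600 - 28696/(-5259) = 310249/48600 - 28696/(-5259) = 310249*(1/48600) - 28696*(-1/5259) = 310249/48600 + 28696/5259 = 1008741697/85195800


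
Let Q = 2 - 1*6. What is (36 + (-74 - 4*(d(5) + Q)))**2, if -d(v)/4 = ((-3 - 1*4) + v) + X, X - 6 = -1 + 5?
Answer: 11236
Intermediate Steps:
Q = -4 (Q = 2 - 6 = -4)
X = 10 (X = 6 + (-1 + 5) = 6 + 4 = 10)
d(v) = -12 - 4*v (d(v) = -4*(((-3 - 1*4) + v) + 10) = -4*(((-3 - 4) + v) + 10) = -4*((-7 + v) + 10) = -4*(3 + v) = -12 - 4*v)
(36 + (-74 - 4*(d(5) + Q)))**2 = (36 + (-74 - 4*((-12 - 4*5) - 4)))**2 = (36 + (-74 - 4*((-12 - 20) - 4)))**2 = (36 + (-74 - 4*(-32 - 4)))**2 = (36 + (-74 - 4*(-36)))**2 = (36 + (-74 + 144))**2 = (36 + 70)**2 = 106**2 = 11236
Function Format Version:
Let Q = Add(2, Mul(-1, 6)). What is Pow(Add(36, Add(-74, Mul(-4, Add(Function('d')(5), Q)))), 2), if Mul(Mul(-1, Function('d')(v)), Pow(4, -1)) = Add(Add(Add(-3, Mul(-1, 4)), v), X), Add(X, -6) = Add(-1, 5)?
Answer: 11236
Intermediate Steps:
Q = -4 (Q = Add(2, -6) = -4)
X = 10 (X = Add(6, Add(-1, 5)) = Add(6, 4) = 10)
Function('d')(v) = Add(-12, Mul(-4, v)) (Function('d')(v) = Mul(-4, Add(Add(Add(-3, Mul(-1, 4)), v), 10)) = Mul(-4, Add(Add(Add(-3, -4), v), 10)) = Mul(-4, Add(Add(-7, v), 10)) = Mul(-4, Add(3, v)) = Add(-12, Mul(-4, v)))
Pow(Add(36, Add(-74, Mul(-4, Add(Function('d')(5), Q)))), 2) = Pow(Add(36, Add(-74, Mul(-4, Add(Add(-12, Mul(-4, 5)), -4)))), 2) = Pow(Add(36, Add(-74, Mul(-4, Add(Add(-12, -20), -4)))), 2) = Pow(Add(36, Add(-74, Mul(-4, Add(-32, -4)))), 2) = Pow(Add(36, Add(-74, Mul(-4, -36))), 2) = Pow(Add(36, Add(-74, 144)), 2) = Pow(Add(36, 70), 2) = Pow(106, 2) = 11236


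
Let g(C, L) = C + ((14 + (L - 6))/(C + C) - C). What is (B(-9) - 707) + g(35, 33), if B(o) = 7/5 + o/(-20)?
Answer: -98639/140 ≈ -704.56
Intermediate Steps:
g(C, L) = (8 + L)/(2*C) (g(C, L) = C + ((14 + (-6 + L))/((2*C)) - C) = C + ((8 + L)*(1/(2*C)) - C) = C + ((8 + L)/(2*C) - C) = C + (-C + (8 + L)/(2*C)) = (8 + L)/(2*C))
B(o) = 7/5 - o/20 (B(o) = 7*(1/5) + o*(-1/20) = 7/5 - o/20)
(B(-9) - 707) + g(35, 33) = ((7/5 - 1/20*(-9)) - 707) + (1/2)*(8 + 33)/35 = ((7/5 + 9/20) - 707) + (1/2)*(1/35)*41 = (37/20 - 707) + 41/70 = -14103/20 + 41/70 = -98639/140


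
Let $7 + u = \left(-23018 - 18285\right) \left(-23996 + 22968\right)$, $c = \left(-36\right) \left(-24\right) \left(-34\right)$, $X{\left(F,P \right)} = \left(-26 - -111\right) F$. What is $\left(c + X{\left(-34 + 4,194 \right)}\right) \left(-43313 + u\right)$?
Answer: $-1354178451864$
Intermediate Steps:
$X{\left(F,P \right)} = 85 F$ ($X{\left(F,P \right)} = \left(-26 + 111\right) F = 85 F$)
$c = -29376$ ($c = 864 \left(-34\right) = -29376$)
$u = 42459477$ ($u = -7 + \left(-23018 - 18285\right) \left(-23996 + 22968\right) = -7 - -42459484 = -7 + 42459484 = 42459477$)
$\left(c + X{\left(-34 + 4,194 \right)}\right) \left(-43313 + u\right) = \left(-29376 + 85 \left(-34 + 4\right)\right) \left(-43313 + 42459477\right) = \left(-29376 + 85 \left(-30\right)\right) 42416164 = \left(-29376 - 2550\right) 42416164 = \left(-31926\right) 42416164 = -1354178451864$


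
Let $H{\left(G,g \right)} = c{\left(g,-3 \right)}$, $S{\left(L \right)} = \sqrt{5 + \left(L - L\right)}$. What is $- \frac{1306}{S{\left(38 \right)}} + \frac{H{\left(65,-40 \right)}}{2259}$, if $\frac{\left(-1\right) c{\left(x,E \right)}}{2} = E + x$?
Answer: $\frac{86}{2259} - \frac{1306 \sqrt{5}}{5} \approx -584.02$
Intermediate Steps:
$S{\left(L \right)} = \sqrt{5}$ ($S{\left(L \right)} = \sqrt{5 + 0} = \sqrt{5}$)
$c{\left(x,E \right)} = - 2 E - 2 x$ ($c{\left(x,E \right)} = - 2 \left(E + x\right) = - 2 E - 2 x$)
$H{\left(G,g \right)} = 6 - 2 g$ ($H{\left(G,g \right)} = \left(-2\right) \left(-3\right) - 2 g = 6 - 2 g$)
$- \frac{1306}{S{\left(38 \right)}} + \frac{H{\left(65,-40 \right)}}{2259} = - \frac{1306}{\sqrt{5}} + \frac{6 - -80}{2259} = - 1306 \frac{\sqrt{5}}{5} + \left(6 + 80\right) \frac{1}{2259} = - \frac{1306 \sqrt{5}}{5} + 86 \cdot \frac{1}{2259} = - \frac{1306 \sqrt{5}}{5} + \frac{86}{2259} = \frac{86}{2259} - \frac{1306 \sqrt{5}}{5}$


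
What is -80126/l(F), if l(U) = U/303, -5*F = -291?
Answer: -40463630/97 ≈ -4.1715e+5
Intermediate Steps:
F = 291/5 (F = -⅕*(-291) = 291/5 ≈ 58.200)
l(U) = U/303 (l(U) = U*(1/303) = U/303)
-80126/l(F) = -80126/((1/303)*(291/5)) = -80126/97/505 = -80126*505/97 = -40463630/97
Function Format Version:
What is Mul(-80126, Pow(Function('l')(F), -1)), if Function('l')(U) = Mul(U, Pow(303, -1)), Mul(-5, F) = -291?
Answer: Rational(-40463630, 97) ≈ -4.1715e+5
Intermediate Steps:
F = Rational(291, 5) (F = Mul(Rational(-1, 5), -291) = Rational(291, 5) ≈ 58.200)
Function('l')(U) = Mul(Rational(1, 303), U) (Function('l')(U) = Mul(U, Rational(1, 303)) = Mul(Rational(1, 303), U))
Mul(-80126, Pow(Function('l')(F), -1)) = Mul(-80126, Pow(Mul(Rational(1, 303), Rational(291, 5)), -1)) = Mul(-80126, Pow(Rational(97, 505), -1)) = Mul(-80126, Rational(505, 97)) = Rational(-40463630, 97)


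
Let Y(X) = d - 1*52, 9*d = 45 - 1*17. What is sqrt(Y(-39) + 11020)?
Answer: 2*sqrt(24685)/3 ≈ 104.74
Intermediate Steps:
d = 28/9 (d = (45 - 1*17)/9 = (45 - 17)/9 = (1/9)*28 = 28/9 ≈ 3.1111)
Y(X) = -440/9 (Y(X) = 28/9 - 1*52 = 28/9 - 52 = -440/9)
sqrt(Y(-39) + 11020) = sqrt(-440/9 + 11020) = sqrt(98740/9) = 2*sqrt(24685)/3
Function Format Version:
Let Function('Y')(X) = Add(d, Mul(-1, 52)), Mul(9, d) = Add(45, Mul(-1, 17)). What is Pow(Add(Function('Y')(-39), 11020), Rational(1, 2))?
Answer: Mul(Rational(2, 3), Pow(24685, Rational(1, 2))) ≈ 104.74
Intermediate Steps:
d = Rational(28, 9) (d = Mul(Rational(1, 9), Add(45, Mul(-1, 17))) = Mul(Rational(1, 9), Add(45, -17)) = Mul(Rational(1, 9), 28) = Rational(28, 9) ≈ 3.1111)
Function('Y')(X) = Rational(-440, 9) (Function('Y')(X) = Add(Rational(28, 9), Mul(-1, 52)) = Add(Rational(28, 9), -52) = Rational(-440, 9))
Pow(Add(Function('Y')(-39), 11020), Rational(1, 2)) = Pow(Add(Rational(-440, 9), 11020), Rational(1, 2)) = Pow(Rational(98740, 9), Rational(1, 2)) = Mul(Rational(2, 3), Pow(24685, Rational(1, 2)))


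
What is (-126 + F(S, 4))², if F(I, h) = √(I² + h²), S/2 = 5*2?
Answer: 16292 - 1008*√26 ≈ 11152.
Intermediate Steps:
S = 20 (S = 2*(5*2) = 2*10 = 20)
(-126 + F(S, 4))² = (-126 + √(20² + 4²))² = (-126 + √(400 + 16))² = (-126 + √416)² = (-126 + 4*√26)²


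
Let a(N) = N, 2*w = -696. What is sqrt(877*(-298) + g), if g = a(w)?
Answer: I*sqrt(261694) ≈ 511.56*I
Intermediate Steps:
w = -348 (w = (1/2)*(-696) = -348)
g = -348
sqrt(877*(-298) + g) = sqrt(877*(-298) - 348) = sqrt(-261346 - 348) = sqrt(-261694) = I*sqrt(261694)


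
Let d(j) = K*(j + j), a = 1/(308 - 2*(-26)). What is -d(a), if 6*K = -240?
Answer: 2/9 ≈ 0.22222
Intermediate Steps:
K = -40 (K = (⅙)*(-240) = -40)
a = 1/360 (a = 1/(308 + 52) = 1/360 ≈ 0.0027778)
d(j) = -80*j (d(j) = -40*(j + j) = -80*j)
-d(a) = -(-80)/360 = -1*(-2/9) = 2/9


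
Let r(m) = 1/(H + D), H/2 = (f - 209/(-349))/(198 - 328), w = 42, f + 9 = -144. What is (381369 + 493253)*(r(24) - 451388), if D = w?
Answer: -198573018702225909/502979 ≈ -3.9479e+11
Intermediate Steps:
f = -153 (f = -9 - 144 = -153)
D = 42
H = 53188/22685 (H = 2*((-153 - 209/(-349))/(198 - 328)) = 2*((-153 - 209*(-1/349))/(-130)) = 2*((-153 + 209/349)*(-1/130)) = 2*(-53188/349*(-1/130)) = 2*(26594/22685) = 53188/22685 ≈ 2.3446)
r(m) = 22685/1005958 (r(m) = 1/(53188/22685 + 42) = 1/(1005958/22685) = 22685/1005958)
(381369 + 493253)*(r(24) - 451388) = (381369 + 493253)*(22685/1005958 - 451388) = 874622*(-454077347019/1005958) = -198573018702225909/502979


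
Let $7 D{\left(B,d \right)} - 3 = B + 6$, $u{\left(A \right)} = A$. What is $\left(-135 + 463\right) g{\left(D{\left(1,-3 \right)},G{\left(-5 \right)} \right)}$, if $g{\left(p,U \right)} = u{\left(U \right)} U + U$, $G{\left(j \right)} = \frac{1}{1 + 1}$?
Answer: $246$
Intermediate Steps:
$G{\left(j \right)} = \frac{1}{2}$
$D{\left(B,d \right)} = \frac{9}{7} + \frac{B}{7}$ ($D{\left(B,d \right)} = \frac{3}{7} + \frac{B + 6}{7} = \frac{3}{7} + \frac{6 + B}{7} = \frac{3}{7} + \left(\frac{6}{7} + \frac{B}{7}\right) = \frac{9}{7} + \frac{B}{7}$)
$g{\left(p,U \right)} = U + U^{2}$ ($g{\left(p,U \right)} = U U + U = U^{2} + U = U + U^{2}$)
$\left(-135 + 463\right) g{\left(D{\left(1,-3 \right)},G{\left(-5 \right)} \right)} = \left(-135 + 463\right) \frac{1 + \frac{1}{2}}{2} = 328 \cdot \frac{1}{2} \cdot \frac{3}{2} = 328 \cdot \frac{3}{4} = 246$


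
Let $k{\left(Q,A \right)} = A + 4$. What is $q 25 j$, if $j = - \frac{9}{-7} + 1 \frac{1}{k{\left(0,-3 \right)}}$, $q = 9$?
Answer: $\frac{3600}{7} \approx 514.29$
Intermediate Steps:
$k{\left(Q,A \right)} = 4 + A$
$j = \frac{16}{7}$ ($j = - \frac{9}{-7} + 1 \frac{1}{4 - 3} = \left(-9\right) \left(- \frac{1}{7}\right) + 1 \cdot 1^{-1} = \frac{9}{7} + 1 \cdot 1 = \frac{9}{7} + 1 = \frac{16}{7} \approx 2.2857$)
$q 25 j = 9 \cdot 25 \cdot \frac{16}{7} = 225 \cdot \frac{16}{7} = \frac{3600}{7}$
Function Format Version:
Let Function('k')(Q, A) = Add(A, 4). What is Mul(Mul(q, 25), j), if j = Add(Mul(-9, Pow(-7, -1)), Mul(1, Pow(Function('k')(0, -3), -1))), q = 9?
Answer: Rational(3600, 7) ≈ 514.29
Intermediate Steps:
Function('k')(Q, A) = Add(4, A)
j = Rational(16, 7) (j = Add(Mul(-9, Pow(-7, -1)), Mul(1, Pow(Add(4, -3), -1))) = Add(Mul(-9, Rational(-1, 7)), Mul(1, Pow(1, -1))) = Add(Rational(9, 7), Mul(1, 1)) = Add(Rational(9, 7), 1) = Rational(16, 7) ≈ 2.2857)
Mul(Mul(q, 25), j) = Mul(Mul(9, 25), Rational(16, 7)) = Mul(225, Rational(16, 7)) = Rational(3600, 7)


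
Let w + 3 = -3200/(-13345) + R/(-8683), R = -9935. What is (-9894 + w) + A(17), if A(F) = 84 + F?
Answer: -226989511257/23174927 ≈ -9794.6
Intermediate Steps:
w = -37451146/23174927 (w = -3 + (-3200/(-13345) - 9935/(-8683)) = -3 + (-3200*(-1/13345) - 9935*(-1/8683)) = -3 + (640/2669 + 9935/8683) = -3 + 32073635/23174927 = -37451146/23174927 ≈ -1.6160)
(-9894 + w) + A(17) = (-9894 - 37451146/23174927) + (84 + 17) = -229330178884/23174927 + 101 = -226989511257/23174927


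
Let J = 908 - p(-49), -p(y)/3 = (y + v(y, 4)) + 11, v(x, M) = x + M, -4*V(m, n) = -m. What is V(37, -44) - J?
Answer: -2599/4 ≈ -649.75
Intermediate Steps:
V(m, n) = m/4 (V(m, n) = -(-1)*m/4 = m/4)
v(x, M) = M + x
p(y) = -45 - 6*y (p(y) = -3*((y + (4 + y)) + 11) = -3*((4 + 2*y) + 11) = -3*(15 + 2*y) = -45 - 6*y)
J = 659 (J = 908 - (-45 - 6*(-49)) = 908 - (-45 + 294) = 908 - 1*249 = 908 - 249 = 659)
V(37, -44) - J = (1/4)*37 - 1*659 = 37/4 - 659 = -2599/4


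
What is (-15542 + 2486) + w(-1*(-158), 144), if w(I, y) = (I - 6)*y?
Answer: 8832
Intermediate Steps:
w(I, y) = y*(-6 + I) (w(I, y) = (-6 + I)*y = y*(-6 + I))
(-15542 + 2486) + w(-1*(-158), 144) = (-15542 + 2486) + 144*(-6 - 1*(-158)) = -13056 + 144*(-6 + 158) = -13056 + 144*152 = -13056 + 21888 = 8832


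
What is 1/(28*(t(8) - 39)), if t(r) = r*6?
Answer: 1/252 ≈ 0.0039683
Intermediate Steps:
t(r) = 6*r
1/(28*(t(8) - 39)) = 1/(28*(6*8 - 39)) = 1/(28*(48 - 39)) = 1/(28*9) = 1/252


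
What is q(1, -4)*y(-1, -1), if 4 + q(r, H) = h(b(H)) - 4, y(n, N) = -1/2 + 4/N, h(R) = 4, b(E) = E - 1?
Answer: 18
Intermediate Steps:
b(E) = -1 + E
y(n, N) = -1/2 + 4/N (y(n, N) = -1*1/2 + 4/N = -1/2 + 4/N)
q(r, H) = -4 (q(r, H) = -4 + (4 - 4) = -4 + 0 = -4)
q(1, -4)*y(-1, -1) = -2*(8 - 1*(-1))/(-1) = -2*(-1)*(8 + 1) = -2*(-1)*9 = -4*(-9/2) = 18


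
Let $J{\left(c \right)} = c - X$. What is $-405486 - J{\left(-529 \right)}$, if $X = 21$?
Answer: $-404936$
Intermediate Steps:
$J{\left(c \right)} = -21 + c$ ($J{\left(c \right)} = c - 21 = -21 + c$)
$-405486 - J{\left(-529 \right)} = -405486 - \left(-21 - 529\right) = -405486 - -550 = -405486 + 550 = -404936$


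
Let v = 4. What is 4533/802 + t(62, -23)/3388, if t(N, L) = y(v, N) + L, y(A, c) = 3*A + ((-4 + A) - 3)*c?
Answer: 7599905/1358588 ≈ 5.5940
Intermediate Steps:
y(A, c) = 3*A + c*(-7 + A) (y(A, c) = 3*A + (-7 + A)*c = 3*A + c*(-7 + A))
t(N, L) = 12 + L - 3*N (t(N, L) = (-7*N + 3*4 + 4*N) + L = (-7*N + 12 + 4*N) + L = (12 - 3*N) + L = 12 + L - 3*N)
4533/802 + t(62, -23)/3388 = 4533/802 + (12 - 23 - 3*62)/3388 = 4533*(1/802) + (12 - 23 - 186)*(1/3388) = 4533/802 - 197*1/3388 = 4533/802 - 197/3388 = 7599905/1358588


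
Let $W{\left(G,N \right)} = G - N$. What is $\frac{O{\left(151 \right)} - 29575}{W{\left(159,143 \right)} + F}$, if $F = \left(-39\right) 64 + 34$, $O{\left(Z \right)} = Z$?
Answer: $\frac{14712}{1223} \approx 12.029$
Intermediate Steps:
$F = -2462$ ($F = -2496 + 34 = -2462$)
$\frac{O{\left(151 \right)} - 29575}{W{\left(159,143 \right)} + F} = \frac{151 - 29575}{\left(159 - 143\right) - 2462} = - \frac{29424}{\left(159 - 143\right) - 2462} = - \frac{29424}{16 - 2462} = - \frac{29424}{-2446} = \left(-29424\right) \left(- \frac{1}{2446}\right) = \frac{14712}{1223}$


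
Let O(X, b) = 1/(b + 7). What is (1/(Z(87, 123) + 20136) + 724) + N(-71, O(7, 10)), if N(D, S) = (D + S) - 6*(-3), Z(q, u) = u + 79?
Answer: 232015921/345746 ≈ 671.06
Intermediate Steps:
Z(q, u) = 79 + u
O(X, b) = 1/(7 + b)
N(D, S) = 18 + D + S (N(D, S) = (D + S) + 18 = 18 + D + S)
(1/(Z(87, 123) + 20136) + 724) + N(-71, O(7, 10)) = (1/((79 + 123) + 20136) + 724) + (18 - 71 + 1/(7 + 10)) = (1/(202 + 20136) + 724) + (18 - 71 + 1/17) = (1/20338 + 724) + (18 - 71 + 1/17) = (1/20338 + 724) - 900/17 = 14724713/20338 - 900/17 = 232015921/345746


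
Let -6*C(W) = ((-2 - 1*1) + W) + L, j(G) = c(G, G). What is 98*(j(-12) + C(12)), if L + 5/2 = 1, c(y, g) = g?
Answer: -2597/2 ≈ -1298.5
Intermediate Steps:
j(G) = G
L = -3/2 (L = -5/2 + 1 = -3/2 ≈ -1.5000)
C(W) = 3/4 - W/6 (C(W) = -(((-2 - 1*1) + W) - 3/2)/6 = -(((-2 - 1) + W) - 3/2)/6 = -((-3 + W) - 3/2)/6 = -(-9/2 + W)/6 = 3/4 - W/6)
98*(j(-12) + C(12)) = 98*(-12 + (3/4 - 1/6*12)) = 98*(-12 + (3/4 - 2)) = 98*(-12 - 5/4) = 98*(-53/4) = -2597/2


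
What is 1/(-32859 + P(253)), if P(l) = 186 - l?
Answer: -1/32926 ≈ -3.0371e-5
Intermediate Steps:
1/(-32859 + P(253)) = 1/(-32859 + (186 - 1*253)) = 1/(-32859 + (186 - 253)) = 1/(-32859 - 67) = 1/(-32926) = -1/32926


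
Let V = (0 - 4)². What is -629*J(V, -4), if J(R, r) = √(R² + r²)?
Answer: -2516*√17 ≈ -10374.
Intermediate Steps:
V = 16 (V = (-4)² = 16)
-629*J(V, -4) = -629*√(16² + (-4)²) = -629*√(256 + 16) = -2516*√17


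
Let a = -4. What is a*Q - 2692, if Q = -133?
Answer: -2160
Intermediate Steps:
a*Q - 2692 = -4*(-133) - 2692 = 532 - 2692 = -2160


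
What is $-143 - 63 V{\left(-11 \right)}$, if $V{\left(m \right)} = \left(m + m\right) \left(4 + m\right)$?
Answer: $-9845$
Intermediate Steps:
$V{\left(m \right)} = 2 m \left(4 + m\right)$
$-143 - 63 V{\left(-11 \right)} = -143 - 63 \cdot 2 \left(-11\right) \left(4 - 11\right) = -143 - 63 \cdot 2 \left(-11\right) \left(-7\right) = -143 - 9702 = -9845$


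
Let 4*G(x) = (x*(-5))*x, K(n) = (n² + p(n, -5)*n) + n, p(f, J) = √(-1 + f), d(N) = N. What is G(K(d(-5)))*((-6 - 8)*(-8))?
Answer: -35000 + 28000*I*√6 ≈ -35000.0 + 68586.0*I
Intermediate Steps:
K(n) = n + n² + n*√(-1 + n) (K(n) = (n² + √(-1 + n)*n) + n = (n² + n*√(-1 + n)) + n = n + n² + n*√(-1 + n))
G(x) = -5*x²/4 (G(x) = ((x*(-5))*x)/4 = ((-5*x)*x)/4 = (-5*x²)/4 = -5*x²/4)
G(K(d(-5)))*((-6 - 8)*(-8)) = (-5*25*(1 - 5 + √(-1 - 5))²/4)*((-6 - 8)*(-8)) = (-5*25*(1 - 5 + √(-6))²/4)*(-14*(-8)) = -5*25*(1 - 5 + I*√6)²/4*112 = -5*25*(-4 + I*√6)²/4*112 = -5*(20 - 5*I*√6)²/4*112 = -140*(20 - 5*I*√6)²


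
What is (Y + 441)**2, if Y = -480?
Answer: 1521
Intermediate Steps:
(Y + 441)**2 = (-480 + 441)**2 = (-39)**2 = 1521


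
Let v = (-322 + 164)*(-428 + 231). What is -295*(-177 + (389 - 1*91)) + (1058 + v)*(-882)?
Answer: -28421983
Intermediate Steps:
v = 31126 (v = -158*(-197) = 31126)
-295*(-177 + (389 - 1*91)) + (1058 + v)*(-882) = -295*(-177 + (389 - 1*91)) + (1058 + 31126)*(-882) = -295*(-177 + (389 - 91)) + 32184*(-882) = -295*(-177 + 298) - 28386288 = -295*121 - 28386288 = -35695 - 28386288 = -28421983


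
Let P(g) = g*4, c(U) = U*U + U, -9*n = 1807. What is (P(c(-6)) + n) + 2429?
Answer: 21134/9 ≈ 2348.2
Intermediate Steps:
n = -1807/9 (n = -⅑*1807 = -1807/9 ≈ -200.78)
c(U) = U + U² (c(U) = U² + U = U + U²)
P(g) = 4*g
(P(c(-6)) + n) + 2429 = (4*(-6*(1 - 6)) - 1807/9) + 2429 = (4*(-6*(-5)) - 1807/9) + 2429 = (4*30 - 1807/9) + 2429 = (120 - 1807/9) + 2429 = -727/9 + 2429 = 21134/9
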